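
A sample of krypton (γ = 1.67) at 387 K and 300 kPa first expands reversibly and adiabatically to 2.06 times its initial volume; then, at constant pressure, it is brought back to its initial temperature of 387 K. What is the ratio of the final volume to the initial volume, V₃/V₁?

Adiabatic step: V₂/V₁ = 2.06; T₂ = T₁·(1/2.06)^(0.67) = 238.5 K.
Isobaric step: V₃/V₂ = T₃/T₂ = 387/238.5.
V₃/V₁ = (V₂/V₁)(V₃/V₂) = 2.06 × (387/238.5) = 3.343.

V₃/V₁ ≈ 3.34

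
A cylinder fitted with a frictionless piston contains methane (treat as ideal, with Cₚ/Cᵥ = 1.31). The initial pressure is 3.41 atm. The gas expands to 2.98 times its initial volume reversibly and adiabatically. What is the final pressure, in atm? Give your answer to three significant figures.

Since PV^γ is constant along a reversible adiabat, P₂ = P₁ (V₁/V₂)^γ.
P₂ = 3.41 × (1/2.98)^(1.31) = 0.8157 atm.

P₂ ≈ 0.816 atm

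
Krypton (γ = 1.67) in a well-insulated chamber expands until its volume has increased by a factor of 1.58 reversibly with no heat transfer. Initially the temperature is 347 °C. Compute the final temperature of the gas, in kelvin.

T₂ ≈ 456 K

For a reversible adiabat TV^(γ−1) is constant, so T₂ = T₁ (V₁/V₂)^(γ−1).
T₁ = 347 °C = 620.1 K.
T₂ = 620.1 × (1/1.58)^(0.67) = 456.5 K.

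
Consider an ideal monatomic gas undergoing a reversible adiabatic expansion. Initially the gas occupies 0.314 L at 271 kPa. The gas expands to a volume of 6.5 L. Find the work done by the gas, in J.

W ≈ 111 J

γ = 5/3 for a monatomic ideal gas.
P₂ = P₁(V₁/V₂)^γ = 271×(0.314/6.5)^(5/3) = 1.736 kPa.
For a reversible adiabat, W_by_gas = (P₁V₁ − P₂V₂)/(γ−1).
W_by = (271000×0.000314 − 1736×0.0065) / (2/3) = 110.7 J.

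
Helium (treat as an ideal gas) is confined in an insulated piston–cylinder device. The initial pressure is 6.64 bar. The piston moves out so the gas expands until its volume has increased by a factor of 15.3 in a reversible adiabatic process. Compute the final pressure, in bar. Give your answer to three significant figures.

P₂ ≈ 0.0704 bar

Adiabatic: P₁V₁^γ = P₂V₂^γ ⇒ P₂ = P₁ (V₁/V₂)^γ.
For a monatomic ideal gas γ = 5/3.
P₂ = 6.64 × (1/15.3)^(5/3) = 0.07042 bar.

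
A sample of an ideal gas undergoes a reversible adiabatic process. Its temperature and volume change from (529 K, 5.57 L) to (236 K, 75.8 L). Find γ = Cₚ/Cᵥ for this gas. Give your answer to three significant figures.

γ ≈ 1.31

TV^(γ−1) = const ⇒ γ − 1 = ln(T₂/T₁) / ln(V₁/V₂).
γ = 1 + ln(236/529) / ln(5.57/75.8) = 1.309.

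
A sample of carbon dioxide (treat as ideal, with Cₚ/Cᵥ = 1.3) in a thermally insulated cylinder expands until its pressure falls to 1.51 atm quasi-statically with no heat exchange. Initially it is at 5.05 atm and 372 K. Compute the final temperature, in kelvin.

T₂ ≈ 282 K

Adiabatic: T₂/T₁ = (P₂/P₁)^((γ−1)/γ).
T₂ = 372 × (1.51/5.05)^(0.231) = 281.5 K.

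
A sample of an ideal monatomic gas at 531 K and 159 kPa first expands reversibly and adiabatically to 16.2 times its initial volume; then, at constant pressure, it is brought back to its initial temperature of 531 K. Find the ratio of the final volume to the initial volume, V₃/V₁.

V₃/V₁ ≈ 104

For a monatomic ideal gas γ = 5/3.
Adiabatic step: V₂/V₁ = 16.2; T₂ = T₁·(1/16.2)^(2/3) = 82.94 K.
Isobaric step: V₃/V₂ = T₃/T₂ = 531/82.94.
V₃/V₁ = (V₂/V₁)(V₃/V₂) = 16.2 × (531/82.94) = 103.7.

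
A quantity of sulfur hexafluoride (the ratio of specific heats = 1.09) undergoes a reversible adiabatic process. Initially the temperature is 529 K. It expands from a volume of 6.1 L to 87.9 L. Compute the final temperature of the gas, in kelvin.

T₂ ≈ 416 K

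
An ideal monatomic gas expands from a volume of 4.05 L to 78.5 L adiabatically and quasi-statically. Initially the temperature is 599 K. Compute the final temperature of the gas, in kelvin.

For a reversible adiabat TV^(γ−1) is constant, so T₂ = T₁ (V₁/V₂)^(γ−1).
For a monatomic ideal gas γ = 5/3, so γ−1 = 2/3.
T₂ = 599 × (4.05/78.5)^(2/3) = 83.01 K.

T₂ ≈ 83.0 K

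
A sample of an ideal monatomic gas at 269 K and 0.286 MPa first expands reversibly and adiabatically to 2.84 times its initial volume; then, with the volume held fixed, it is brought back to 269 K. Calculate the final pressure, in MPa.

P₃ ≈ 0.101 MPa

For a monatomic ideal gas γ = 5/3.
Adiabatic step (PV^γ = const): P₂ = 0.286×(1/2.84)^(5/3) = 0.05022 MPa; T₂ = 269×(1/2.84)^(2/3) = 134.1 K.
Isochoric: P₃ = P₂(T₃/T₂) = 0.05022 × (269/134.1) = 0.1007 MPa.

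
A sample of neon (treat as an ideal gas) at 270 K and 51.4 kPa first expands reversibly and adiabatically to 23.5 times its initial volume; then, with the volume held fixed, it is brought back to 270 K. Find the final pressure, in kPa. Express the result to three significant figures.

P₃ ≈ 2.19 kPa

For a monatomic ideal gas γ = 5/3.
Adiabatic step (PV^γ = const): P₂ = 51.4×(1/23.5)^(5/3) = 0.2666 kPa; T₂ = 270×(1/23.5)^(2/3) = 32.91 K.
Isochoric: P₃ = P₂(T₃/T₂) = 0.2666 × (270/32.91) = 2.187 kPa.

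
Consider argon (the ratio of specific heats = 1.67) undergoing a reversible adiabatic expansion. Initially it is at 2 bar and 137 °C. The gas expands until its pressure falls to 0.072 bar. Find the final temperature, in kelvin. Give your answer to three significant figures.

T₂ ≈ 108 K

Along an adiabat T P^((1−γ)/γ) is constant, so T₂ = T₁ (P₂/P₁)^((γ−1)/γ).
T₁ = 137 °C = 410.1 K.
T₂ = 410.1 × (0.072/2)^(0.401) = 108.1 K.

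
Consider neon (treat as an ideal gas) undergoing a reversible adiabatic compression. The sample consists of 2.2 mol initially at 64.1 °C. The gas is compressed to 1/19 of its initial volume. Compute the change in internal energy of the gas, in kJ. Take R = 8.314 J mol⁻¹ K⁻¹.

ΔU ≈ 56.6 kJ

Adiabatic: T₁V₁^(γ−1) = T₂V₂^(γ−1) ⇒ T₂ = T₁ (V₁/V₂)^(γ−1).
γ = 5/3 for a monatomic ideal gas, so γ−1 = 2/3.
T₁ = 64.1 °C = 337.2 K.
T₂ = 337.2 × 19^(2/3) = 2401 K.
Q = 0, so ΔU = W_on_gas = nCᵥΔT with Cᵥ = R/(γ−1) = 12.47 J/(mol·K).
ΔU = 2.2 × 12.47 × (2401 − 337.2) = 56630 J.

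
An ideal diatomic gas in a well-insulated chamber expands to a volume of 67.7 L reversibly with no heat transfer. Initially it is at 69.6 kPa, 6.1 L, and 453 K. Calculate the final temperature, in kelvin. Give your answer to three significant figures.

For a reversible adiabat TV^(γ−1) is constant, so T₂ = T₁ (V₁/V₂)^(γ−1).
γ = 7/5 for a diatomic ideal gas.
T₂ = 453 × (6.1/67.7)^(2/5) = 173 K.

T₂ ≈ 173 K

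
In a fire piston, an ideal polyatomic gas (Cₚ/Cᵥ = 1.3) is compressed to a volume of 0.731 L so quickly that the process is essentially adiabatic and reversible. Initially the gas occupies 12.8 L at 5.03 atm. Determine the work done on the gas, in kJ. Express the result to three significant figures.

P₂ = P₁(V₁/V₂)^γ = 5.03×(12.8/0.731)^(1.3) = 207.9 atm.
For a reversible adiabat, W_by_gas = (P₁V₁ − P₂V₂)/(γ−1).
W_by = (509700×0.0128 − 2.107×10^7×0.000731) / (0.3) = -29580 J.
W_on_gas = −W_by = 29580 J.

W ≈ 29.6 kJ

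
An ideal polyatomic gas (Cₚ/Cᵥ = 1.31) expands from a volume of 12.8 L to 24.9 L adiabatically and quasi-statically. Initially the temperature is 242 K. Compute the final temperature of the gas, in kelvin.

Adiabatic: T₁V₁^(γ−1) = T₂V₂^(γ−1) ⇒ T₂ = T₁ (V₁/V₂)^(γ−1).
T₂ = 242 × (12.8/24.9)^(0.31) = 196.9 K.

T₂ ≈ 197 K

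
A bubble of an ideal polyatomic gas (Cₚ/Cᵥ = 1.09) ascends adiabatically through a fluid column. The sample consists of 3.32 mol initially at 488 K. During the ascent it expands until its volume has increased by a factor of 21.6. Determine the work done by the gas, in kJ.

W ≈ 36.2 kJ

For a reversible adiabat TV^(γ−1) is constant, so T₂ = T₁ (V₁/V₂)^(γ−1).
T₂ = 488 × (1/21.6)^(0.09) = 370.1 K.
Q = 0, so ΔU = W_on_gas = nCᵥΔT with Cᵥ = R/(γ−1) = 92.38 J/(mol·K).
ΔU = 3.32 × 92.38 × (370.1 − 488) = -36160 J.
Work done by the gas = −ΔU = 36160 J.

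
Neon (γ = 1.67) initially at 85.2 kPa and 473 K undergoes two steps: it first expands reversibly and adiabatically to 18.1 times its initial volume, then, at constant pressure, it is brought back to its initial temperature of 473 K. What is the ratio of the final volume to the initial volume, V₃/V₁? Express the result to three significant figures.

Adiabatic step: V₂/V₁ = 18.1; T₂ = T₁·(1/18.1)^(0.67) = 67.95 K.
Isobaric step: V₃/V₂ = T₃/T₂ = 473/67.95.
V₃/V₁ = (V₂/V₁)(V₃/V₂) = 18.1 × (473/67.95) = 126.

V₃/V₁ ≈ 126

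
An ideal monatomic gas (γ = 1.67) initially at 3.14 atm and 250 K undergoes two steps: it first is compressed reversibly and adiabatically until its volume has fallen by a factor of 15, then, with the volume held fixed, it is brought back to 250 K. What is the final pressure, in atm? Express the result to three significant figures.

P₃ ≈ 47.1 atm

Adiabatic step (PV^γ = const): P₂ = 3.14×15^(1.67) = 289.1 atm; T₂ = 250×15^(0.67) = 1534 K.
Isochoric: P₃ = P₂(T₃/T₂) = 289.1 × (250/1534) = 47.1 atm.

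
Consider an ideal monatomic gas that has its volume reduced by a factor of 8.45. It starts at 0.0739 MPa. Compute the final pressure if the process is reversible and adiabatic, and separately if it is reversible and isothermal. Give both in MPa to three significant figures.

For a monatomic ideal gas γ = 5/3.
Isothermal: P₂ = P₁(V₁/V₂) = 0.0739×8.45 = 0.6245 MPa.
Adiabatic: P₂ = P₁(V₁/V₂)^γ = 0.0739×8.45^(5/3) = 2.591 MPa.

adiabatic: 2.59 MPa; isothermal: 0.624 MPa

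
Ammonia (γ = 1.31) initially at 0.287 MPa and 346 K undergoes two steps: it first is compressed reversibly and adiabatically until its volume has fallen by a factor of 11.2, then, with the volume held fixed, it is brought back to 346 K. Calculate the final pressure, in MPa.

Adiabatic step (PV^γ = const): P₂ = 0.287×11.2^(1.31) = 6.798 MPa; T₂ = 346×11.2^(0.31) = 731.7 K.
Isochoric: P₃ = P₂(T₃/T₂) = 6.798 × (346/731.7) = 3.214 MPa.

P₃ ≈ 3.21 MPa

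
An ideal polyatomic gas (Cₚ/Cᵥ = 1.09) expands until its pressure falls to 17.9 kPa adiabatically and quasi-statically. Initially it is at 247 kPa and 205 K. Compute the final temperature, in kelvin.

Along an adiabat T P^((1−γ)/γ) is constant, so T₂ = T₁ (P₂/P₁)^((γ−1)/γ).
T₂ = 205 × (17.9/247)^(0.0826) = 165.1 K.

T₂ ≈ 165 K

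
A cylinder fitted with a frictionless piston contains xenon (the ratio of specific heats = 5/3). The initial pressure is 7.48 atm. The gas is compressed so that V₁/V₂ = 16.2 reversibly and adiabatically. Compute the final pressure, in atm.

P₂ ≈ 776 atm

Since PV^γ is constant along a reversible adiabat, P₂ = P₁ (V₁/V₂)^γ.
P₂ = 7.48 × 16.2^(5/3) = 775.8 atm.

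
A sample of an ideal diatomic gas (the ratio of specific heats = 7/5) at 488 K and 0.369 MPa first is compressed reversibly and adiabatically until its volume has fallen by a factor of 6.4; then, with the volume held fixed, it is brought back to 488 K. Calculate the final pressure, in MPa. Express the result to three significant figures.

Adiabatic step (PV^γ = const): P₂ = 0.369×6.4^(7/5) = 4.962 MPa; T₂ = 488×6.4^(2/5) = 1025 K.
Isochoric: P₃ = P₂(T₃/T₂) = 4.962 × (488/1025) = 2.362 MPa.

P₃ ≈ 2.36 MPa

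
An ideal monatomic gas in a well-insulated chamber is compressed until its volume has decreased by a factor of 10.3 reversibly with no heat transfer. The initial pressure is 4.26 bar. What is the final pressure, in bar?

P₂ ≈ 208 bar

Since PV^γ is constant along a reversible adiabat, P₂ = P₁ (V₁/V₂)^γ.
For a monatomic ideal gas γ = 5/3.
P₂ = 4.26 × 10.3^(5/3) = 207.7 bar.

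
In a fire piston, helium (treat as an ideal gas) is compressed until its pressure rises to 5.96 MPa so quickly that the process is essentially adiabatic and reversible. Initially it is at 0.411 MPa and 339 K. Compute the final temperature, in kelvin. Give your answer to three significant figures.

Adiabatic: T₂/T₁ = (P₂/P₁)^((γ−1)/γ).
For a monatomic ideal gas γ = 5/3, so (γ−1)/γ = 2/5.
T₂ = 339 × (5.96/0.411)^(2/5) = 988 K.

T₂ ≈ 988 K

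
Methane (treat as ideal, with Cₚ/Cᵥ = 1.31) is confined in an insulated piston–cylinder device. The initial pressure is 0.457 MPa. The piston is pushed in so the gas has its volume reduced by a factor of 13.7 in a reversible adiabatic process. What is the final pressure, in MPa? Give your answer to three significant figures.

P₂ ≈ 14.1 MPa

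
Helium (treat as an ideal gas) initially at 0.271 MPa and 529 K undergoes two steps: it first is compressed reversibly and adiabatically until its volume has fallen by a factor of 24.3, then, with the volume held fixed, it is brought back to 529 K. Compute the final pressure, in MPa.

P₃ ≈ 6.59 MPa

For a monatomic ideal gas γ = 5/3.
Adiabatic step (PV^γ = const): P₂ = 0.271×24.3^(5/3) = 55.25 MPa; T₂ = 529×24.3^(2/3) = 4438 K.
Isochoric: P₃ = P₂(T₃/T₂) = 55.25 × (529/4438) = 6.585 MPa.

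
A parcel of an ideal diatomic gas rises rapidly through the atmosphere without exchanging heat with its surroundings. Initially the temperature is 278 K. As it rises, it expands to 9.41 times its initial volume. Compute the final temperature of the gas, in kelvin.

T₂ ≈ 113 K

Adiabatic: T₁V₁^(γ−1) = T₂V₂^(γ−1) ⇒ T₂ = T₁ (V₁/V₂)^(γ−1).
For a diatomic ideal gas γ = 7/5, so γ−1 = 2/5.
T₂ = 278 × (1/9.41)^(2/5) = 113.4 K.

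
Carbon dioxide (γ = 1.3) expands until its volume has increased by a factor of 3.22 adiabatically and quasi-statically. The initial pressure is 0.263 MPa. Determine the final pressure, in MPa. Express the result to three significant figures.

Since PV^γ is constant along a reversible adiabat, P₂ = P₁ (V₁/V₂)^γ.
P₂ = 0.263 × (1/3.22)^(1.3) = 0.05751 MPa.

P₂ ≈ 0.0575 MPa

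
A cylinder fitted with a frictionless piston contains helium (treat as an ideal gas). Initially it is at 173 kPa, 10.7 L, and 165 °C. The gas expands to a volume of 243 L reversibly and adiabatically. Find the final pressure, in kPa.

P₂ ≈ 0.950 kPa

Adiabatic: P₁V₁^γ = P₂V₂^γ ⇒ P₂ = P₁ (V₁/V₂)^γ.
γ = 5/3 for a monatomic ideal gas.
P₂ = 173 × (10.7/243)^(5/3) = 0.9499 kPa.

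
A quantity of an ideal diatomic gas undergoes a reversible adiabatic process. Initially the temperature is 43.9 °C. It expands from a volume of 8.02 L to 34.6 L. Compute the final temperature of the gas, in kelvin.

T₂ ≈ 177 K

For a reversible adiabat TV^(γ−1) is constant, so T₂ = T₁ (V₁/V₂)^(γ−1).
For a diatomic ideal gas γ = 7/5, so γ−1 = 2/5.
T₁ = 43.9 °C = 317 K.
T₂ = 317 × (8.02/34.6)^(2/5) = 176.7 K.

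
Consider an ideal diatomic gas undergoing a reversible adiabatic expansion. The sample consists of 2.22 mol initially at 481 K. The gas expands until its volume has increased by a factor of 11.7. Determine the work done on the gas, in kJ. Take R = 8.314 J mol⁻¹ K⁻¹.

Adiabatic: T₁V₁^(γ−1) = T₂V₂^(γ−1) ⇒ T₂ = T₁ (V₁/V₂)^(γ−1).
γ = 7/5 for a diatomic ideal gas, so γ−1 = 2/5.
T₂ = 481 × (1/11.7)^(2/5) = 179.8 K.
Q = 0, so ΔU = W_on_gas = nCᵥΔT with Cᵥ = R/(γ−1) = 20.79 J/(mol·K).
ΔU = 2.22 × 20.79 × (179.8 − 481) = -13900 J.

W ≈ -13.9 kJ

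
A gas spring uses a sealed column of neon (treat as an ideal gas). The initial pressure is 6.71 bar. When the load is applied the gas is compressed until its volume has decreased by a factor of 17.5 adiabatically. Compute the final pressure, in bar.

P₂ ≈ 792 bar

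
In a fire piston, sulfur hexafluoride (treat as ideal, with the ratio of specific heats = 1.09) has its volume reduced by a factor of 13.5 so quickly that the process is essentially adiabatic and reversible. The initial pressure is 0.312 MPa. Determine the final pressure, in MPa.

P₂ ≈ 5.32 MPa

Since PV^γ is constant along a reversible adiabat, P₂ = P₁ (V₁/V₂)^γ.
P₂ = 0.312 × 13.5^(1.09) = 5.324 MPa.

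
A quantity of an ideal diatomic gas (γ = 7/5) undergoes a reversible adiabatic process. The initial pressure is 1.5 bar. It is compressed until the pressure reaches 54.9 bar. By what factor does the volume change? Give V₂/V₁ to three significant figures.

V₂/V₁ ≈ 0.0764

From PV^γ = const, V₂/V₁ = (P₁/P₂)^(1/γ).
V₂/V₁ = (1.5/54.9)^(5/7) = 0.07642.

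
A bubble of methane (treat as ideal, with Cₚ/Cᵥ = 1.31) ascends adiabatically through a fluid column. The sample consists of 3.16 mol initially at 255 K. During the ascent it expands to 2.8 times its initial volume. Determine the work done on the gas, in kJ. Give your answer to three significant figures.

For a reversible adiabat TV^(γ−1) is constant, so T₂ = T₁ (V₁/V₂)^(γ−1).
T₂ = 255 × (1/2.8)^(0.31) = 185.3 K.
Q = 0, so ΔU = W_on_gas = nCᵥΔT with Cᵥ = R/(γ−1) = 26.82 J/(mol·K).
ΔU = 3.16 × 26.82 × (185.3 − 255) = -5905 J.

W ≈ -5.91 kJ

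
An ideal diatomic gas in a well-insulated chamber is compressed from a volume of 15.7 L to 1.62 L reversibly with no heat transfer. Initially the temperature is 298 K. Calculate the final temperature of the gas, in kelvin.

Adiabatic: T₁V₁^(γ−1) = T₂V₂^(γ−1) ⇒ T₂ = T₁ (V₁/V₂)^(γ−1).
For a diatomic ideal gas γ = 7/5, so γ−1 = 2/5.
T₂ = 298 × (15.7/1.62)^(2/5) = 739.2 K.

T₂ ≈ 739 K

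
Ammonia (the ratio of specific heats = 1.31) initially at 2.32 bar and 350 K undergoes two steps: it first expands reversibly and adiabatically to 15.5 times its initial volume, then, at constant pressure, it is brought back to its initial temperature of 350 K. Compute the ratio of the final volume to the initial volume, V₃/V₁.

V₃/V₁ ≈ 36.3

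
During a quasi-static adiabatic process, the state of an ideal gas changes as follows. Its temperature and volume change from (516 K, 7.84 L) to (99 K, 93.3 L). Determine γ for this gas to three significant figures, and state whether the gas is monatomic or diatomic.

γ ≈ 1.67; monatomic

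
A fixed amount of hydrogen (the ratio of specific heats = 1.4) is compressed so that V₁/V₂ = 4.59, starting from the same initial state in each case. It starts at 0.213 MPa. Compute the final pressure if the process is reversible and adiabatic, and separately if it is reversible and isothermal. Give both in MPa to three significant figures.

Isothermal: P₂ = P₁(V₁/V₂) = 0.213×4.59 = 0.9777 MPa.
Adiabatic: P₂ = P₁(V₁/V₂)^γ = 0.213×4.59^(1.4) = 1.799 MPa.

adiabatic: 1.80 MPa; isothermal: 0.978 MPa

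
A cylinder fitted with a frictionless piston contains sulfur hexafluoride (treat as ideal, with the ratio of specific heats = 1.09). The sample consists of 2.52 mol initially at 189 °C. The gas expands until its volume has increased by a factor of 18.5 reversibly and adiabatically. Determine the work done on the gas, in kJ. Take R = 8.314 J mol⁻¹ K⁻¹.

Adiabatic: T₁V₁^(γ−1) = T₂V₂^(γ−1) ⇒ T₂ = T₁ (V₁/V₂)^(γ−1).
T₁ = 189 °C = 462.1 K.
T₂ = 462.1 × (1/18.5)^(0.09) = 355.4 K.
Q = 0, so ΔU = W_on_gas = nCᵥΔT with Cᵥ = R/(γ−1) = 92.38 J/(mol·K).
ΔU = 2.52 × 92.38 × (355.4 − 462.1) = -24850 J.

W ≈ -24.8 kJ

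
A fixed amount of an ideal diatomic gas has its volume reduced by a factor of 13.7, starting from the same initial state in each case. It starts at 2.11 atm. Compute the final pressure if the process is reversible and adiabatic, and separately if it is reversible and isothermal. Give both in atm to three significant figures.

For a diatomic ideal gas γ = 7/5.
Isothermal: P₂ = P₁(V₁/V₂) = 2.11×13.7 = 28.91 atm.
Adiabatic: P₂ = P₁(V₁/V₂)^γ = 2.11×13.7^(7/5) = 82.36 atm.

adiabatic: 82.4 atm; isothermal: 28.9 atm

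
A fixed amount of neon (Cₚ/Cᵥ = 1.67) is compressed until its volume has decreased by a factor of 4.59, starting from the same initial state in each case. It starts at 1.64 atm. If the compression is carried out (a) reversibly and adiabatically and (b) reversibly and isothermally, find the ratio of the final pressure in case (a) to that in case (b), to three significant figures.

P_adiabatic / P_isothermal ≈ 2.78

Isothermal: P_b = P₁(V₁/V₂) = 1.64×4.59.
Adiabatic: P_a = P₁(V₁/V₂)^γ = 1.64×4.59^(1.67).
P_a/P_b = (V₁/V₂)^(γ−1) = 4.59^(0.67) = 2.776.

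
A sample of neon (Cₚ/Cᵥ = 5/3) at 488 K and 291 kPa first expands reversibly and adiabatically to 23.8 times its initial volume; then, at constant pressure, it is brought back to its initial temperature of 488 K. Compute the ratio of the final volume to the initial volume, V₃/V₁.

V₃/V₁ ≈ 197

Adiabatic step: V₂/V₁ = 23.8; T₂ = T₁·(1/23.8)^(2/3) = 58.98 K.
Isobaric step: V₃/V₂ = T₃/T₂ = 488/58.98.
V₃/V₁ = (V₂/V₁)(V₃/V₂) = 23.8 × (488/58.98) = 196.9.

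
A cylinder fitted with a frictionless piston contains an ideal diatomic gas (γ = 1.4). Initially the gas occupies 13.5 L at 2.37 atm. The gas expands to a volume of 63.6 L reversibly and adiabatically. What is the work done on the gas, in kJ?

W ≈ -3.74 kJ

P₂ = P₁(V₁/V₂)^γ = 2.37×(13.5/63.6)^(1.4) = 0.2706 atm.
For a reversible adiabat, W_by_gas = (P₁V₁ − P₂V₂)/(γ−1).
W_by = (240100×0.0135 − 27420×0.0636) / (0.4) = 3745 J.
W_on_gas = −W_by = -3745 J.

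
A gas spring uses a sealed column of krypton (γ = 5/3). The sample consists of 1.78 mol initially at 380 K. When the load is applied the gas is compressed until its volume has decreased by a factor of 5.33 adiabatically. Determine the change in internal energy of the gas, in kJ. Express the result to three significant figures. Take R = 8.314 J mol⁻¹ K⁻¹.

Adiabatic: T₁V₁^(γ−1) = T₂V₂^(γ−1) ⇒ T₂ = T₁ (V₁/V₂)^(γ−1).
T₂ = 380 × 5.33^(2/3) = 1159 K.
Q = 0, so ΔU = W_on_gas = nCᵥΔT with Cᵥ = R/(γ−1) = 12.47 J/(mol·K).
ΔU = 1.78 × 12.47 × (1159 − 380) = 17300 J.

ΔU ≈ 17.3 kJ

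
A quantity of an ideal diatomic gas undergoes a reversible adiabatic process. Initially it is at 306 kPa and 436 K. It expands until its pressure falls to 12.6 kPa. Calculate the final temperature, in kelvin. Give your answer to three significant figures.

Adiabatic: T₂/T₁ = (P₂/P₁)^((γ−1)/γ).
For a diatomic ideal gas γ = 7/5, so (γ−1)/γ = 2/7.
T₂ = 436 × (12.6/306)^(2/7) = 175.3 K.

T₂ ≈ 175 K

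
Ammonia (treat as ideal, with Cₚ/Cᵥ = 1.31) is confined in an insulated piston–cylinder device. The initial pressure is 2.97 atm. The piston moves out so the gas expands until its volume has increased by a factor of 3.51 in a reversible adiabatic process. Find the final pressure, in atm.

P₂ ≈ 0.573 atm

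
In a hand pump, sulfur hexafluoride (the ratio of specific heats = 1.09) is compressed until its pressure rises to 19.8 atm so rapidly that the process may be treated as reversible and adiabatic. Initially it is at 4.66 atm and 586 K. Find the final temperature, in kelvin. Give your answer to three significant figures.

Adiabatic: T₂/T₁ = (P₂/P₁)^((γ−1)/γ).
T₂ = 586 × (19.8/4.66)^(0.0826) = 660.3 K.

T₂ ≈ 660 K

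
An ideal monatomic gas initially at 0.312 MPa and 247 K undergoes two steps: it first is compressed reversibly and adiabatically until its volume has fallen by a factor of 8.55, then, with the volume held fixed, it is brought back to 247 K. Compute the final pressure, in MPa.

P₃ ≈ 2.67 MPa

For a monatomic ideal gas γ = 5/3.
Adiabatic step (PV^γ = const): P₂ = 0.312×8.55^(5/3) = 11.15 MPa; T₂ = 247×8.55^(2/3) = 1033 K.
Isochoric: P₃ = P₂(T₃/T₂) = 11.15 × (247/1033) = 2.668 MPa.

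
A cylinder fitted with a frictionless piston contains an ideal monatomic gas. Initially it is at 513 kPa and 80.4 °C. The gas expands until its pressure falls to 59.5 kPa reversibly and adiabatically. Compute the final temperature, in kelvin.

Along an adiabat T P^((1−γ)/γ) is constant, so T₂ = T₁ (P₂/P₁)^((γ−1)/γ).
For a monatomic ideal gas γ = 5/3, so (γ−1)/γ = 2/5.
T₁ = 80.4 °C = 353.5 K.
T₂ = 353.5 × (59.5/513)^(2/5) = 149.4 K.

T₂ ≈ 149 K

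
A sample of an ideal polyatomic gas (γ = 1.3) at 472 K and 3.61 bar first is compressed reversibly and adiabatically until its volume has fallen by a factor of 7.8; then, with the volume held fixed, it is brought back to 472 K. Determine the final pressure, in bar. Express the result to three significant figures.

Adiabatic step (PV^γ = const): P₂ = 3.61×7.8^(1.3) = 52.15 bar; T₂ = 472×7.8^(0.3) = 874.1 K.
Isochoric: P₃ = P₂(T₃/T₂) = 52.15 × (472/874.1) = 28.16 bar.

P₃ ≈ 28.2 bar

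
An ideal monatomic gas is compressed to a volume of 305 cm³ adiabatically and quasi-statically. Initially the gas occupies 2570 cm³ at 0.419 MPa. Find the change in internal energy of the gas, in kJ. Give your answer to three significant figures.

ΔU ≈ 5.07 kJ

γ = 5/3 for a monatomic ideal gas.
P₂ = P₁(V₁/V₂)^γ = 0.419×(2570/305)^(5/3) = 14.62 MPa.
For a reversible adiabat, W_by_gas = (P₁V₁ − P₂V₂)/(γ−1).
W_by = (419000×0.00257 − 1.462×10^7×0.000305) / (2/3) = -5073 J.
Q = 0 ⇒ ΔU = −W_by = 5073 J.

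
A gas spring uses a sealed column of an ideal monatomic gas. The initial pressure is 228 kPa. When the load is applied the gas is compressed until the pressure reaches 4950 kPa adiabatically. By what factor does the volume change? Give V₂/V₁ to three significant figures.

V₂/V₁ ≈ 0.158

From PV^γ = const, V₂/V₁ = (P₁/P₂)^(1/γ).
For a monatomic ideal gas γ = 5/3.
V₂/V₁ = (228/4950)^(3/5) = 0.1578.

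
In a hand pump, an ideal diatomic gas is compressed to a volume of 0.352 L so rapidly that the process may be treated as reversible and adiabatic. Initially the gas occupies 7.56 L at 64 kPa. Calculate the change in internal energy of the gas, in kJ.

γ = 7/5 for a diatomic ideal gas.
P₂ = P₁(V₁/V₂)^γ = 64×(7.56/0.352)^(7/5) = 4688 kPa.
For a reversible adiabat, W_by_gas = (P₁V₁ − P₂V₂)/(γ−1).
W_by = (64000×0.00756 − 4.688×10^6×0.000352) / (2/5) = -2915 J.
Q = 0 ⇒ ΔU = −W_by = 2915 J.

ΔU ≈ 2.92 kJ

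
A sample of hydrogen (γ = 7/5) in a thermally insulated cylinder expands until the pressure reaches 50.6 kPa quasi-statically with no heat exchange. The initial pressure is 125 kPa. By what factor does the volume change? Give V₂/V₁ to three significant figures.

From PV^γ = const, V₂/V₁ = (P₁/P₂)^(1/γ).
V₂/V₁ = (125/50.6)^(5/7) = 1.908.

V₂/V₁ ≈ 1.91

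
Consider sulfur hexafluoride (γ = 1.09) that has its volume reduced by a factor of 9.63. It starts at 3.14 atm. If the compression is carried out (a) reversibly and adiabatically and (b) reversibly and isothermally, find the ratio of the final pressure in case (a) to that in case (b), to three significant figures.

P_adiabatic / P_isothermal ≈ 1.23

Isothermal: P_b = P₁(V₁/V₂) = 3.14×9.63.
Adiabatic: P_a = P₁(V₁/V₂)^γ = 3.14×9.63^(1.09).
P_a/P_b = (V₁/V₂)^(γ−1) = 9.63^(0.09) = 1.226.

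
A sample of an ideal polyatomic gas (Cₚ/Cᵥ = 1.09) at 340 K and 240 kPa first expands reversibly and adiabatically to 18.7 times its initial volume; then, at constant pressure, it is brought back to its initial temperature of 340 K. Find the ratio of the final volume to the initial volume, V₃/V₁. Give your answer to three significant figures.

V₃/V₁ ≈ 24.3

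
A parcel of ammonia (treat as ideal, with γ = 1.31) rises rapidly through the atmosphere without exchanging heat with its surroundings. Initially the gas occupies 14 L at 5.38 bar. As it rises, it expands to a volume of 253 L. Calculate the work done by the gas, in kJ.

W ≈ 14.4 kJ

P₂ = P₁(V₁/V₂)^γ = 5.38×(14/253)^(1.31) = 0.1214 bar.
For a reversible adiabat, W_by_gas = (P₁V₁ − P₂V₂)/(γ−1).
W_by = (538000×0.014 − 12140×0.253) / (0.31) = 14390 J.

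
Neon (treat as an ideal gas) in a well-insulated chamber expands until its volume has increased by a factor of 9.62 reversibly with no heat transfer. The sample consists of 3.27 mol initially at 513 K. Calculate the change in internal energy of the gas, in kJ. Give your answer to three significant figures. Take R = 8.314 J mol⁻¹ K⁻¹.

For a reversible adiabat TV^(γ−1) is constant, so T₂ = T₁ (V₁/V₂)^(γ−1).
γ = 5/3 for a monatomic ideal gas, so γ−1 = 2/3.
T₂ = 513 × (1/9.62)^(2/3) = 113.4 K.
Q = 0, so ΔU = W_on_gas = nCᵥΔT with Cᵥ = R/(γ−1) = 12.47 J/(mol·K).
ΔU = 3.27 × 12.47 × (113.4 − 513) = -16300 J.

ΔU ≈ -16.3 kJ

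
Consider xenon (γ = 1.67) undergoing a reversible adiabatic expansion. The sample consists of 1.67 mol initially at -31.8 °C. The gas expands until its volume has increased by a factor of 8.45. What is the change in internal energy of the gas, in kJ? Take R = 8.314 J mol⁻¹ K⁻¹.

ΔU ≈ -3.80 kJ

Adiabatic: T₁V₁^(γ−1) = T₂V₂^(γ−1) ⇒ T₂ = T₁ (V₁/V₂)^(γ−1).
T₁ = -31.8 °C = 241.3 K.
T₂ = 241.3 × (1/8.45)^(0.67) = 57.76 K.
Q = 0, so ΔU = W_on_gas = nCᵥΔT with Cᵥ = R/(γ−1) = 12.41 J/(mol·K).
ΔU = 1.67 × 12.41 × (57.76 − 241.3) = -3804 J.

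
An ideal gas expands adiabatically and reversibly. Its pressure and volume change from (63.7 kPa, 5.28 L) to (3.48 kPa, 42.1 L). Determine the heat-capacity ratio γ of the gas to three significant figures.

PV^γ = const ⇒ γ = ln(P₂/P₁) / ln(V₁/V₂).
γ = ln(3.48/63.7) / ln(5.28/42.1) = 1.4.

γ ≈ 1.40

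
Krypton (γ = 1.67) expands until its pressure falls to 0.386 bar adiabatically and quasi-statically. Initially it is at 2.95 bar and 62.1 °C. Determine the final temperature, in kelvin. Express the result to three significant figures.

T₂ ≈ 148 K

Adiabatic: T₂/T₁ = (P₂/P₁)^((γ−1)/γ).
T₁ = 62.1 °C = 335.2 K.
T₂ = 335.2 × (0.386/2.95)^(0.401) = 148.3 K.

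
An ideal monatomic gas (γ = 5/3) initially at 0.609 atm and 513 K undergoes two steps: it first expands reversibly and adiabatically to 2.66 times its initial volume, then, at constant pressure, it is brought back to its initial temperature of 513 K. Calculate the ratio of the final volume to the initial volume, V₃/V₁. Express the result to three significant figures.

Adiabatic step: V₂/V₁ = 2.66; T₂ = T₁·(1/2.66)^(2/3) = 267.2 K.
Isobaric step: V₃/V₂ = T₃/T₂ = 513/267.2.
V₃/V₁ = (V₂/V₁)(V₃/V₂) = 2.66 × (513/267.2) = 5.107.

V₃/V₁ ≈ 5.11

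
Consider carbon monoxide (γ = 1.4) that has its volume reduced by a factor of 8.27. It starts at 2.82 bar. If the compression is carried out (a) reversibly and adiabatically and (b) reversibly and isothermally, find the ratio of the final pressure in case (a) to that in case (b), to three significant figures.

P_adiabatic / P_isothermal ≈ 2.33

Isothermal: P_b = P₁(V₁/V₂) = 2.82×8.27.
Adiabatic: P_a = P₁(V₁/V₂)^γ = 2.82×8.27^(1.4).
P_a/P_b = (V₁/V₂)^(γ−1) = 8.27^(0.4) = 2.328.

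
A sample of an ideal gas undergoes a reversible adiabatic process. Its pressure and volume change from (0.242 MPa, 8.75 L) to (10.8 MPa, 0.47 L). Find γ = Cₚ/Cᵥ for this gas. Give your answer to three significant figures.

PV^γ = const ⇒ γ = ln(P₂/P₁) / ln(V₁/V₂).
γ = ln(10.8/0.242) / ln(8.75/0.47) = 1.299.

γ ≈ 1.30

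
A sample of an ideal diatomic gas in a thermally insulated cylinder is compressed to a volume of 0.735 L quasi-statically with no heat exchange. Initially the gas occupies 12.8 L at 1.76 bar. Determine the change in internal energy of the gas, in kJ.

γ = 7/5 for a diatomic ideal gas.
P₂ = P₁(V₁/V₂)^γ = 1.76×(12.8/0.735)^(7/5) = 96.12 bar.
For a reversible adiabat, W_by_gas = (P₁V₁ − P₂V₂)/(γ−1).
W_by = (176000×0.0128 − 9.612×10^6×0.000735) / (2/5) = -12030 J.
Q = 0 ⇒ ΔU = −W_by = 12030 J.

ΔU ≈ 12.0 kJ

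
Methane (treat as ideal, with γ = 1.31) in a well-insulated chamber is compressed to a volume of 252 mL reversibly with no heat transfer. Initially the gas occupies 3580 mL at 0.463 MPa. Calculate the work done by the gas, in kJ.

W ≈ -6.83 kJ

P₂ = P₁(V₁/V₂)^γ = 0.463×(3580/252)^(1.31) = 14.97 MPa.
For a reversible adiabat, W_by_gas = (P₁V₁ − P₂V₂)/(γ−1).
W_by = (463000×0.00358 − 1.497×10^7×0.000252) / (0.31) = -6825 J.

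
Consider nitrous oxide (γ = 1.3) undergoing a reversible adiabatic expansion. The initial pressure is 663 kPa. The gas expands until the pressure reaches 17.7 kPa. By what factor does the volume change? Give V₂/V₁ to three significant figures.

V₂/V₁ ≈ 16.2

From PV^γ = const, V₂/V₁ = (P₁/P₂)^(1/γ).
V₂/V₁ = (663/17.7)^(0.769) = 16.23.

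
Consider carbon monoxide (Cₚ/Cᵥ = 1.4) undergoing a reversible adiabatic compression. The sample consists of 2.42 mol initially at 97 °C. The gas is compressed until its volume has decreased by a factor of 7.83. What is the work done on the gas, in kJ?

Adiabatic: T₁V₁^(γ−1) = T₂V₂^(γ−1) ⇒ T₂ = T₁ (V₁/V₂)^(γ−1).
T₁ = 97 °C = 370.1 K.
T₂ = 370.1 × 7.83^(0.4) = 843.1 K.
Q = 0, so ΔU = W_on_gas = nCᵥΔT with Cᵥ = R/(γ−1) = 20.79 J/(mol·K).
ΔU = 2.42 × 20.79 × (843.1 − 370.1) = 23790 J.

W ≈ 23.8 kJ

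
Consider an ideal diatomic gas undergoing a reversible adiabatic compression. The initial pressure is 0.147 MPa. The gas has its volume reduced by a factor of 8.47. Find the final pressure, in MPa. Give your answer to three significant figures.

P₂ ≈ 2.93 MPa

Adiabatic: P₁V₁^γ = P₂V₂^γ ⇒ P₂ = P₁ (V₁/V₂)^γ.
For a diatomic ideal gas γ = 7/5.
P₂ = 0.147 × 8.47^(7/5) = 2.927 MPa.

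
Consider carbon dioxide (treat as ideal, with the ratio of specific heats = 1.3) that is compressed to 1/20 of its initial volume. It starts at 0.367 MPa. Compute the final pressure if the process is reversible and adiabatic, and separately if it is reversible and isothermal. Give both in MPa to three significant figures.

adiabatic: 18.0 MPa; isothermal: 7.34 MPa

Isothermal: P₂ = P₁(V₁/V₂) = 0.367×20 = 7.34 MPa.
Adiabatic: P₂ = P₁(V₁/V₂)^γ = 0.367×20^(1.3) = 18.03 MPa.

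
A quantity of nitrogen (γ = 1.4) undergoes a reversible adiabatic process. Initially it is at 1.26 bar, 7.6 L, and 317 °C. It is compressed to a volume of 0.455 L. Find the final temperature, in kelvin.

T₂ ≈ 1820 K

For a reversible adiabat TV^(γ−1) is constant, so T₂ = T₁ (V₁/V₂)^(γ−1).
T₁ = 317 °C = 590.1 K.
T₂ = 590.1 × (7.6/0.455)^(0.4) = 1820 K.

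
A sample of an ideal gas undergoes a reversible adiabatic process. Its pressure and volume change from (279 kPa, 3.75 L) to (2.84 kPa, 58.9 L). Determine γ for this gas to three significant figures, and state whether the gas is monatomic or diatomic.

γ ≈ 1.67; monatomic

PV^γ = const ⇒ γ = ln(P₂/P₁) / ln(V₁/V₂).
γ = ln(2.84/279) / ln(3.75/58.9) = 1.666.
γ ≈ 1.67 is close to 5/3, so the gas is monatomic.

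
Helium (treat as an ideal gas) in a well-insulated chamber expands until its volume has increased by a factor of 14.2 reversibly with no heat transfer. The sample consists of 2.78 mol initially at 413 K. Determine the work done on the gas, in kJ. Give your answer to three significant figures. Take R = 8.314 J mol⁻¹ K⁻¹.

For a reversible adiabat TV^(γ−1) is constant, so T₂ = T₁ (V₁/V₂)^(γ−1).
γ = 5/3 for a monatomic ideal gas, so γ−1 = 2/3.
T₂ = 413 × (1/14.2)^(2/3) = 70.43 K.
Q = 0, so ΔU = W_on_gas = nCᵥΔT with Cᵥ = R/(γ−1) = 12.47 J/(mol·K).
ΔU = 2.78 × 12.47 × (70.43 − 413) = -11880 J.

W ≈ -11.9 kJ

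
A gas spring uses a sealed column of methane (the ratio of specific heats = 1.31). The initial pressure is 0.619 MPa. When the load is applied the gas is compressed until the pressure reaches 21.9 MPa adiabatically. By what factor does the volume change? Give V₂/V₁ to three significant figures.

V₂/V₁ ≈ 0.0657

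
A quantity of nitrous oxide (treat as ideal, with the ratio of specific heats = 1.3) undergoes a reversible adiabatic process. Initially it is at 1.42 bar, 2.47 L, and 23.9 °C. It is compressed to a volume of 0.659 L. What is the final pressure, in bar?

P₂ ≈ 7.91 bar

Adiabatic: P₁V₁^γ = P₂V₂^γ ⇒ P₂ = P₁ (V₁/V₂)^γ.
P₂ = 1.42 × (2.47/0.659)^(1.3) = 7.911 bar.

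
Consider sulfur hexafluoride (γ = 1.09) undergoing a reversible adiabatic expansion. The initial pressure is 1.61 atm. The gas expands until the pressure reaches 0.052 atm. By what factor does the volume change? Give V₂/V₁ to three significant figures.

V₂/V₁ ≈ 23.3

From PV^γ = const, V₂/V₁ = (P₁/P₂)^(1/γ).
V₂/V₁ = (1.61/0.052)^(0.917) = 23.32.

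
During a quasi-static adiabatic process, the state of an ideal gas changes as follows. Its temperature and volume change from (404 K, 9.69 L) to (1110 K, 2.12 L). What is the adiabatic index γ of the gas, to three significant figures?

TV^(γ−1) = const ⇒ γ − 1 = ln(T₂/T₁) / ln(V₁/V₂).
γ = 1 + ln(1110/404) / ln(9.69/2.12) = 1.665.

γ ≈ 1.67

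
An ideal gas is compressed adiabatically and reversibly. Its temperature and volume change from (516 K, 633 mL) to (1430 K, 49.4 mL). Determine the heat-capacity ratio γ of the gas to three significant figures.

γ ≈ 1.40

TV^(γ−1) = const ⇒ γ − 1 = ln(T₂/T₁) / ln(V₁/V₂).
γ = 1 + ln(1430/516) / ln(633/49.4) = 1.4.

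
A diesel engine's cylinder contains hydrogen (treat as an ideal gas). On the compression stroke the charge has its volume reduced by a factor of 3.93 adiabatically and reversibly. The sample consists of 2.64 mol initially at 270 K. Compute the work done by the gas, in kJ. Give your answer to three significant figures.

W ≈ -10.8 kJ

For a reversible adiabat TV^(γ−1) is constant, so T₂ = T₁ (V₁/V₂)^(γ−1).
γ = 7/5 for a diatomic ideal gas, so γ−1 = 2/5.
T₂ = 270 × 3.93^(2/5) = 466.8 K.
Q = 0, so ΔU = W_on_gas = nCᵥΔT with Cᵥ = R/(γ−1) = 20.79 J/(mol·K).
ΔU = 2.64 × 20.79 × (466.8 − 270) = 10800 J.
Work done by the gas = −ΔU = -10800 J.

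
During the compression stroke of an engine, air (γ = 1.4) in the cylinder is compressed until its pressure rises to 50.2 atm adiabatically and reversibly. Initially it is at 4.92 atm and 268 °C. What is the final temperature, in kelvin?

Along an adiabat T P^((1−γ)/γ) is constant, so T₂ = T₁ (P₂/P₁)^((γ−1)/γ).
T₁ = 268 °C = 541.1 K.
T₂ = 541.1 × (50.2/4.92)^(0.286) = 1051 K.

T₂ ≈ 1050 K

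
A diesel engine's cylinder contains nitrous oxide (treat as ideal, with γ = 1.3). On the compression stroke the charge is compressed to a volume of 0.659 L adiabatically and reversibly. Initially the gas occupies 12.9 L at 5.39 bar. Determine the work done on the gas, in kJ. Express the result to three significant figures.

P₂ = P₁(V₁/V₂)^γ = 5.39×(12.9/0.659)^(1.3) = 257.5 bar.
For a reversible adiabat, W_by_gas = (P₁V₁ − P₂V₂)/(γ−1).
W_by = (539000×0.0129 − 2.575×10^7×0.000659) / (0.3) = -33390 J.
W_on_gas = −W_by = 33390 J.

W ≈ 33.4 kJ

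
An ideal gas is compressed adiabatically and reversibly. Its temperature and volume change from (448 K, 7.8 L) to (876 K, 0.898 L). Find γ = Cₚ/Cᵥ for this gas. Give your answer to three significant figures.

γ ≈ 1.31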